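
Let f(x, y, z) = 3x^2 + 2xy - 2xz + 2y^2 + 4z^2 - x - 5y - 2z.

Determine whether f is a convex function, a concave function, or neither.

convex

f is quadratic, so its Hessian is the constant matrix H = [[6, 2, -2], [2, 4, 0], [-2, 0, 8]].
Leading principal minors: 6, 20, 144.
All positive ⇒ H ≻ 0 ⇒ convex.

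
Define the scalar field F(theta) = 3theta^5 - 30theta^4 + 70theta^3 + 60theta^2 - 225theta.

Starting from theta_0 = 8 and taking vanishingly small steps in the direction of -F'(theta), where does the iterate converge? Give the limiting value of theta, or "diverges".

5

F'(theta) = 15(theta - 5)(theta - 3)(theta - 1)(theta + 1), so F'(8) = 14175.
Gradient descent moves in the -F' direction, i.e. theta is decreasing.
The nearest critical point in that direction is theta = 5, where F'' = 720 > 0 (a local minimum). The iterate converges there.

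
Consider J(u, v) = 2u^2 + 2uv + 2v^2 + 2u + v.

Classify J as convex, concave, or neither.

J is quadratic, so its Hessian is the constant matrix H = [[4, 2], [2, 4]].
det(H) = 12, tr(H) = 8.
det(H) > 0 and tr(H) > 0, so H is positive definite everywhere: convex.

convex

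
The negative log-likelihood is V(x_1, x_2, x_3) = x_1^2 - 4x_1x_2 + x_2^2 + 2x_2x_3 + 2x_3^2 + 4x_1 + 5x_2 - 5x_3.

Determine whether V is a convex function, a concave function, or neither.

V is quadratic, so its Hessian is the constant matrix H = [[2, -4, 0], [-4, 2, 2], [0, 2, 4]].
Leading principal minors: 2, -12, -56.
Neither pattern holds ⇒ H is indefinite ⇒ neither convex nor concave.

neither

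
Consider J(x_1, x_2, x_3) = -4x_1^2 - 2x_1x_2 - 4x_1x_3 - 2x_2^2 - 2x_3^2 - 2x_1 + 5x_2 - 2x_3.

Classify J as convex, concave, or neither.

J is quadratic, so its Hessian is the constant matrix H = [[-8, -2, -4], [-2, -4, 0], [-4, 0, -4]].
Leading principal minors: -8, 28, -48.
Signs alternate −, +, − ⇒ H ≺ 0 ⇒ concave.

concave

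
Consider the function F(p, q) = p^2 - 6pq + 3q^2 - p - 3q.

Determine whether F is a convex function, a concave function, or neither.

F is quadratic, so its Hessian is the constant matrix H = [[2, -6], [-6, 6]].
det(H) = -24, tr(H) = 8.
det(H) < 0, so H is indefinite: neither convex nor concave.

neither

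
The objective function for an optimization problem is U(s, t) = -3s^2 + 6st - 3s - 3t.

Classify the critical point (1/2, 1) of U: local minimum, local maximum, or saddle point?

saddle point

The Hessian of U is constant: H = [[-6, 6], [6, 0]].
det(H) = (-6)·0 − 6² = -36.
Since det(H) < 0, H is indefinite and the critical point is a saddle point.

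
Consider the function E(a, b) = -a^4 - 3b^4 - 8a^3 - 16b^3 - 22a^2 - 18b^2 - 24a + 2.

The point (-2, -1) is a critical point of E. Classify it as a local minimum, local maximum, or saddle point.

local minimum

The mixed partial ∂²E/∂a∂b is 0, so the Hessian at any point is diag(E_aa, E_bb) = diag(-4(3a^2 + 12a + 11), -12(3b^2 + 8b + 3)).
At (-2, -1): H = diag(4, 24).
Both eigenvalues are positive, so H is positive definite: a local minimum.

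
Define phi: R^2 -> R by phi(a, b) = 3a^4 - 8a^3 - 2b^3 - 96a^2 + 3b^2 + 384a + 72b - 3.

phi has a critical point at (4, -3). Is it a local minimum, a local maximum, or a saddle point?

local minimum

The mixed partial ∂²phi/∂a∂b is 0, so the Hessian at any point is diag(phi_aa, phi_bb) = diag(12(3a^2 - 4a - 16), 6(-2b + 1)).
At (4, -3): H = diag(192, 42).
Both eigenvalues are positive, so H is positive definite: a local minimum.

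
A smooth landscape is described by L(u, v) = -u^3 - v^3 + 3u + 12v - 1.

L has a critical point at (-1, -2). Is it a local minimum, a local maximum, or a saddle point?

local minimum

The mixed partial ∂²L/∂u∂v is 0, so the Hessian at any point is diag(L_uu, L_vv) = diag(-6u, -6v).
At (-1, -2): H = diag(6, 12).
Both eigenvalues are positive, so H is positive definite: a local minimum.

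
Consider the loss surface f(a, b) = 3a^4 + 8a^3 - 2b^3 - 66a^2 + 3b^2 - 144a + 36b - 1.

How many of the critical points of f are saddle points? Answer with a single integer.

3

f separates as a function of a plus a function of b, so ∇f=0 decouples.
∂f/∂a = 12(a - 3)(a + 1)(a + 4) = 0 at a ∈ {-4, -1, 3}; ∂f/∂b = -6(b - 3)(b + 2) = 0 at b ∈ {-2, 3}.
The Hessian is diagonal: diag(f_aa, f_bb). Second derivatives: f_aa(-4)=252, f_aa(-1)=-144, f_aa(3)=336; f_bb(-2)=30, f_bb(3)=-30.
Saddle points occur where the two diagonal entries have opposite signs: (-4, 3), (-1, -2), (3, 3). Count: 3.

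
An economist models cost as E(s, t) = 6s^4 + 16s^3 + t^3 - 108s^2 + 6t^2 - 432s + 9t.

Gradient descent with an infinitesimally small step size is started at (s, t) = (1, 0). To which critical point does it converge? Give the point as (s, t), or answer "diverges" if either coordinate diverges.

(3, -1)

E is separable, so gradient descent decouples: s follows -∂E/∂s, t follows -∂E/∂t.
∂E/∂s = 24(s - 3)(s + 2)(s + 3); at s=1 this is -576, so s increases.
∂E/∂t = 3(t + 1)(t + 3); at t=0 this is 9, so t decreases.
s converges to its nearest critical value 3 (a local min of the s-part); t converges to -1. The iterate converges to (3, -1).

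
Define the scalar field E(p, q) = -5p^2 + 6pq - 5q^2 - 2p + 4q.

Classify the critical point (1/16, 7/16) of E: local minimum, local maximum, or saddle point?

The Hessian of E is constant: H = [[-10, 6], [6, -10]].
det(H) = (-10)·(-10) − 6² = 64.
det(H) > 0 and tr(H) = -20 < 0, so H is negative definite and the point is a local maximum.

local maximum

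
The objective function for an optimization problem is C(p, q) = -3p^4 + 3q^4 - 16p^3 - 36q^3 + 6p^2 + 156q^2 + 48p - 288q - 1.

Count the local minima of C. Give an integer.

2

C separates as a function of p plus a function of q, so ∇C=0 decouples.
∂C/∂p = -12(p - 1)(p + 1)(p + 4) = 0 at p ∈ {-4, -1, 1}; ∂C/∂q = 12(q - 4)(q - 3)(q - 2) = 0 at q ∈ {2, 3, 4}.
The Hessian is diagonal: diag(C_pp, C_qq). Second derivatives: C_pp(-4)=-180, C_pp(-1)=72, C_pp(1)=-120; C_qq(2)=24, C_qq(3)=-12, C_qq(4)=24.
Local minima occur where both diagonal entries positive: (-1, 2), (-1, 4). Count: 2.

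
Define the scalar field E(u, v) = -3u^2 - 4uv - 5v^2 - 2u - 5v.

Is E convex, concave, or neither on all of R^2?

concave

E is quadratic, so its Hessian is the constant matrix H = [[-6, -4], [-4, -10]].
det(H) = 44, tr(H) = -16.
det(H) > 0 and tr(H) < 0, so H is negative definite everywhere: concave.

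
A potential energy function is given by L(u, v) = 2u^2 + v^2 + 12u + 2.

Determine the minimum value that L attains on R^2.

-16

L(u,v) separates as P(u) + Q(v) + 2, so its minimum is min P + min Q + 2.
P'(u) = 4u + 12 vanishes at u ∈ {-3}; Q'(v) = 2v vanishes at v ∈ {0}.
Local minima of P (where P''>0): P(-3)=-18. Local minima of Q: Q(0)=0.
So the global minimum of L is P(-3) + Q(0) + 2 = -18 + 0 + 2 = -16, attained at (-3, 0).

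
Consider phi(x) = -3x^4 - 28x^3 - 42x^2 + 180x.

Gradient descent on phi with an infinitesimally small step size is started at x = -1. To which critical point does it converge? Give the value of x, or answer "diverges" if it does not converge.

phi'(x) = -12(x - 1)(x + 3)(x + 5), so phi'(-1) = 192.
Gradient descent moves in the -phi' direction, i.e. x is decreasing.
The nearest critical point in that direction is x = -3, where phi'' = 96 > 0 (a local minimum). The iterate converges there.

-3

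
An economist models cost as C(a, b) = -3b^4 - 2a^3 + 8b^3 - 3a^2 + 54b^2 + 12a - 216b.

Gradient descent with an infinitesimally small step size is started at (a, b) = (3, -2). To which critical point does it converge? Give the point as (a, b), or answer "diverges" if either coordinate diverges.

C is separable, so gradient descent decouples: a follows -∂C/∂a, b follows -∂C/∂b.
∂C/∂a = -6(a - 1)(a + 2); at a=3 this is -60, so a increases.
∂C/∂b = -12(b - 3)(b - 2)(b + 3); at b=-2 this is -240, so b increases.
The a-coordinate has no critical point in that direction and runs off to infinity.

diverges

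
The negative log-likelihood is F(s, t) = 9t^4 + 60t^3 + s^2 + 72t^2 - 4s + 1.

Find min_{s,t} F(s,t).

-387

F(s,t) separates as P(s) + Q(t) + 1, so its minimum is min P + min Q + 1.
P'(s) = 2s - 4 vanishes at s ∈ {2}; Q'(t) = 36t(t + 1)(t + 4) vanishes at t ∈ {-4, -1, 0}.
Local minima of P (where P''>0): P(2)=-4. Local minima of Q: Q(-4)=-384, Q(0)=0.
So the global minimum of F is P(2) + Q(-4) + 1 = -4 − 384 + 1 = -387, attained at (2, -4).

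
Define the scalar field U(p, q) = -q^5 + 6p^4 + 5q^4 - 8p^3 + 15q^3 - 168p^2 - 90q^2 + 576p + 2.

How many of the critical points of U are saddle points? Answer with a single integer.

6

U separates as a function of p plus a function of q, so ∇U=0 decouples.
∂U/∂p = 24(p - 3)(p - 2)(p + 4) = 0 at p ∈ {-4, 2, 3}; ∂U/∂q = -5q(q - 4)(q - 3)(q + 3) = 0 at q ∈ {-3, 0, 3, 4}.
The Hessian is diagonal: diag(U_pp, U_qq). Second derivatives: U_pp(-4)=1008, U_pp(2)=-144, U_pp(3)=168; U_qq(-3)=630, U_qq(0)=-180, U_qq(3)=90, U_qq(4)=-140.
Saddle points occur where the two diagonal entries have opposite signs: (-4, 0), (-4, 4), (2, -3), (2, 3), (3, 0), (3, 4). Count: 6.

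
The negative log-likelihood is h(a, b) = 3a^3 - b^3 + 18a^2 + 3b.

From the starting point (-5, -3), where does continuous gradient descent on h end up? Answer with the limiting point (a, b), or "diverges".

h is separable, so gradient descent decouples: a follows -∂h/∂a, b follows -∂h/∂b.
∂h/∂a = 9a(a + 4); at a=-5 this is 45, so a decreases.
∂h/∂b = -3(b - 1)(b + 1); at b=-3 this is -24, so b increases.
The a-coordinate has no critical point in that direction and runs off to infinity.

diverges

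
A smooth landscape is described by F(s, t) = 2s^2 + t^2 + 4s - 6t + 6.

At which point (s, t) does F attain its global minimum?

F(s,t) separates as P(s) + Q(t) + 6, so its minimum is min P + min Q + 6.
P'(s) = 4s + 4 vanishes at s ∈ {-1}; Q'(t) = 2(t - 3) vanishes at t ∈ {3}.
Local minima of P (where P''>0): P(-1)=-2. Local minima of Q: Q(3)=-9.
So the global minimum of F is P(-1) + Q(3) + 6 = -2 − 9 + 6 = -5, attained at (-1, 3).

(-1, 3)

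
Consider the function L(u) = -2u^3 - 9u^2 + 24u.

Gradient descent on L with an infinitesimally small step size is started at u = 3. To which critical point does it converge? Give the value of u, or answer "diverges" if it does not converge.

L'(u) = -6(u - 1)(u + 4), so L'(3) = -84.
Gradient descent moves in the -L' direction, i.e. u is increasing.
There is no critical point above u=3, and L' keeps the same sign, so the iterate runs off to +∞.

diverges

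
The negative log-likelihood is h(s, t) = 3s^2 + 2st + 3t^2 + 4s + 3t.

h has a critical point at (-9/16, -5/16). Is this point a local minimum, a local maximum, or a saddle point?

local minimum

The Hessian of h is constant: H = [[6, 2], [2, 6]].
det(H) = 6·6 − 2² = 32.
det(H) > 0 and tr(H) = 12 > 0, so H is positive definite and the point is a local minimum.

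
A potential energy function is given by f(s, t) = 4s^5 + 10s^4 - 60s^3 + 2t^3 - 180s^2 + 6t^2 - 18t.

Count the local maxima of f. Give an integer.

2

f separates as a function of s plus a function of t, so ∇f=0 decouples.
∂f/∂s = 20s(s - 3)(s + 2)(s + 3) = 0 at s ∈ {-3, -2, 0, 3}; ∂f/∂t = 6(t - 1)(t + 3) = 0 at t ∈ {-3, 1}.
The Hessian is diagonal: diag(f_ss, f_tt). Second derivatives: f_ss(-3)=-360, f_ss(-2)=200, f_ss(0)=-360, f_ss(3)=1800; f_tt(-3)=-24, f_tt(1)=24.
Local maxima occur where both diagonal entries negative: (-3, -3), (0, -3). Count: 2.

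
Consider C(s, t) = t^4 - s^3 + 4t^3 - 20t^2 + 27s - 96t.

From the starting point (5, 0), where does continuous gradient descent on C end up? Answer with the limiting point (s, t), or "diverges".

C is separable, so gradient descent decouples: s follows -∂C/∂s, t follows -∂C/∂t.
∂C/∂s = -3(s - 3)(s + 3); at s=5 this is -48, so s increases.
∂C/∂t = 4(t - 3)(t + 2)(t + 4); at t=0 this is -96, so t increases.
The s-coordinate has no critical point in that direction and runs off to infinity.

diverges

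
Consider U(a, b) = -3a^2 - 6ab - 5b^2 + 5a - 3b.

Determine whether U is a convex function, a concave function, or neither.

concave

U is quadratic, so its Hessian is the constant matrix H = [[-6, -6], [-6, -10]].
det(H) = 24, tr(H) = -16.
det(H) > 0 and tr(H) < 0, so H is negative definite everywhere: concave.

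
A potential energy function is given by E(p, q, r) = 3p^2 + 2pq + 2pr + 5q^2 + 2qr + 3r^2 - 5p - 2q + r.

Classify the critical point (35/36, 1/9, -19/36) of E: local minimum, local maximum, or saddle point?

The Hessian is constant: H = [[6, 2, 2], [2, 10, 2], [2, 2, 6]].
Leading principal minors: Δ₁ = 6, Δ₂ = 56, Δ₃ = 288.
All leading minors are positive, so H is positive definite: a local minimum.

local minimum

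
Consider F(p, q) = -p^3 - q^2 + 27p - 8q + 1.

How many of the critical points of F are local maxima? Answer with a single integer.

F separates as a function of p plus a function of q, so ∇F=0 decouples.
∂F/∂p = -3(p - 3)(p + 3) = 0 at p ∈ {-3, 3}; ∂F/∂q = -2(q + 4) = 0 at q ∈ {-4}.
The Hessian is diagonal: diag(F_pp, F_qq). Second derivatives: F_pp(-3)=18, F_pp(3)=-18; F_qq(-4)=-2.
Local maxima occur where both diagonal entries negative: (3, -4). Count: 1.

1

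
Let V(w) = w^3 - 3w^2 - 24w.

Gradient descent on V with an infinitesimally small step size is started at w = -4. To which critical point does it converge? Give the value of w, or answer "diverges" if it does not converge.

diverges

V'(w) = 3(w - 4)(w + 2), so V'(-4) = 48.
Gradient descent moves in the -V' direction, i.e. w is decreasing.
There is no critical point below w=-4, and V' keeps the same sign, so the iterate runs off to −∞.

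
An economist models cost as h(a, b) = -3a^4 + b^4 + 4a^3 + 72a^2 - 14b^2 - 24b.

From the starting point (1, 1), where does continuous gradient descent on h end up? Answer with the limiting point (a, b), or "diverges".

(0, 3)

h is separable, so gradient descent decouples: a follows -∂h/∂a, b follows -∂h/∂b.
∂h/∂a = -12a(a - 4)(a + 3); at a=1 this is 144, so a decreases.
∂h/∂b = 4(b - 3)(b + 1)(b + 2); at b=1 this is -48, so b increases.
a converges to its nearest critical value 0 (a local min of the a-part); b converges to 3. The iterate converges to (0, 3).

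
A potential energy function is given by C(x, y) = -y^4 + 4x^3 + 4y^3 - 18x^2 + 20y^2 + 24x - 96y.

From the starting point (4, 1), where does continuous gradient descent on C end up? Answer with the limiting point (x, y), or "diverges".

(2, 2)

C is separable, so gradient descent decouples: x follows -∂C/∂x, y follows -∂C/∂y.
∂C/∂x = 12(x - 2)(x - 1); at x=4 this is 72, so x decreases.
∂C/∂y = -4(y - 4)(y - 2)(y + 3); at y=1 this is -48, so y increases.
x converges to its nearest critical value 2 (a local min of the x-part); y converges to 2. The iterate converges to (2, 2).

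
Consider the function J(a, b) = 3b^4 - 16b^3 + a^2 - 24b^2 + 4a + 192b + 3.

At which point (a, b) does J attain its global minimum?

(-2, -2)

J(a,b) separates as P(a) + Q(b) + 3, so its minimum is min P + min Q + 3.
P'(a) = 2a + 4 vanishes at a ∈ {-2}; Q'(b) = 12(b - 4)(b - 2)(b + 2) vanishes at b ∈ {-2, 2, 4}.
Local minima of P (where P''>0): P(-2)=-4. Local minima of Q: Q(-2)=-304, Q(4)=128.
So the global minimum of J is P(-2) + Q(-2) + 3 = -4 − 304 + 3 = -305, attained at (-2, -2).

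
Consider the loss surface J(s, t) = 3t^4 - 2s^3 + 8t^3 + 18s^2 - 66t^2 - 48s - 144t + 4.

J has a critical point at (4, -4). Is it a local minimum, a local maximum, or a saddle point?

saddle point

The mixed partial ∂²J/∂s∂t is 0, so the Hessian at any point is diag(J_ss, J_tt) = diag(12(-s + 3), 12(3t^2 + 4t - 11)).
At (4, -4): H = diag(-12, 252).
The eigenvalues have opposite signs, so H is indefinite: a saddle point.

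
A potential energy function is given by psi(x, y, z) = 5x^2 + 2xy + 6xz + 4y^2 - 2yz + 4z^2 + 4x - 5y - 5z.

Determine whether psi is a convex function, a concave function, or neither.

psi is quadratic, so its Hessian is the constant matrix H = [[10, 2, 6], [2, 8, -2], [6, -2, 8]].
Leading principal minors: 10, 76, 232.
All positive ⇒ H ≻ 0 ⇒ convex.

convex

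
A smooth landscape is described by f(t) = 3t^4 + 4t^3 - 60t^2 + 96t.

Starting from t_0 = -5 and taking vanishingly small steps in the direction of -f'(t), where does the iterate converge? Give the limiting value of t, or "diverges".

f'(t) = 12(t - 2)(t - 1)(t + 4), so f'(-5) = -504.
Gradient descent moves in the -f' direction, i.e. t is increasing.
The nearest critical point in that direction is t = -4, where f'' = 360 > 0 (a local minimum). The iterate converges there.

-4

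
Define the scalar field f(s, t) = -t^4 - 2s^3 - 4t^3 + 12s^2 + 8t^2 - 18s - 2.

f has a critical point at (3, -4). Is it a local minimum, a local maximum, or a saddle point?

local maximum

The mixed partial ∂²f/∂s∂t is 0, so the Hessian at any point is diag(f_ss, f_tt) = diag(12(-s + 2), 4(-3t^2 - 6t + 4)).
At (3, -4): H = diag(-12, -80).
Both eigenvalues are negative, so H is negative definite: a local maximum.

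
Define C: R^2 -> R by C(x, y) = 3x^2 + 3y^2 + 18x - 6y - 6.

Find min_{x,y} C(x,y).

-36

C(x,y) separates as P(x) + Q(y) − 6, so its minimum is min P + min Q − 6.
P'(x) = 6x + 18 vanishes at x ∈ {-3}; Q'(y) = 6y - 6 vanishes at y ∈ {1}.
Local minima of P (where P''>0): P(-3)=-27. Local minima of Q: Q(1)=-3.
So the global minimum of C is P(-3) + Q(1) − 6 = -27 − 3 − 6 = -36, attained at (-3, 1).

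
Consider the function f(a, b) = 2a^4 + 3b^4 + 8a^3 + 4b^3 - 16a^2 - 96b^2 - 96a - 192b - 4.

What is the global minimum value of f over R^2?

f(a,b) separates as P(a) + Q(b) − 4, so its minimum is min P + min Q − 4.
P'(a) = 8(a - 2)(a + 2)(a + 3) vanishes at a ∈ {-3, -2, 2}; Q'(b) = 12(b - 4)(b + 1)(b + 4) vanishes at b ∈ {-4, -1, 4}.
Local minima of P (where P''>0): P(-3)=90, P(2)=-160. Local minima of Q: Q(-4)=-256, Q(4)=-1280.
So the global minimum of f is P(2) + Q(4) − 4 = -160 − 1280 − 4 = -1444, attained at (2, 4).

-1444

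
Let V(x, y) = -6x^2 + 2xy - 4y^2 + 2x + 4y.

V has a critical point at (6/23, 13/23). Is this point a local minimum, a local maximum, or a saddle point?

The Hessian of V is constant: H = [[-12, 2], [2, -8]].
det(H) = (-12)·(-8) − 2² = 92.
det(H) > 0 and tr(H) = -20 < 0, so H is negative definite and the point is a local maximum.

local maximum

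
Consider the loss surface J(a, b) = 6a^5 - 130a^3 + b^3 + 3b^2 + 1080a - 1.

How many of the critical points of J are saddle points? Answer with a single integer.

J separates as a function of a plus a function of b, so ∇J=0 decouples.
∂J/∂a = 30(a - 3)(a - 2)(a + 2)(a + 3) = 0 at a ∈ {-3, -2, 2, 3}; ∂J/∂b = 3b(b + 2) = 0 at b ∈ {-2, 0}.
The Hessian is diagonal: diag(J_aa, J_bb). Second derivatives: J_aa(-3)=-900, J_aa(-2)=600, J_aa(2)=-600, J_aa(3)=900; J_bb(-2)=-6, J_bb(0)=6.
Saddle points occur where the two diagonal entries have opposite signs: (-3, 0), (-2, -2), (2, 0), (3, -2). Count: 4.

4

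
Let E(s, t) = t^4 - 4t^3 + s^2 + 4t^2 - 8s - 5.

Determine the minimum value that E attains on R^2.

-21

E(s,t) separates as P(s) + Q(t) − 5, so its minimum is min P + min Q − 5.
P'(s) = 2s - 8 vanishes at s ∈ {4}; Q'(t) = 4t(t - 2)(t - 1) vanishes at t ∈ {0, 1, 2}.
Local minima of P (where P''>0): P(4)=-16. Local minima of Q: Q(0)=0, Q(2)=0.
So the global minimum of E is P(4) + Q(0) − 5 = -16 + 0 − 5 = -21, attained at (4, 0).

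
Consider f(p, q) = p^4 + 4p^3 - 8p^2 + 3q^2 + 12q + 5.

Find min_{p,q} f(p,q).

-135

f(p,q) separates as A(p) + B(q) + 5, so its minimum is min A + min B + 5.
A'(p) = 4p(p - 1)(p + 4) vanishes at p ∈ {-4, 0, 1}; B'(q) = 6q + 12 vanishes at q ∈ {-2}.
Local minima of A (where A''>0): A(-4)=-128, A(1)=-3. Local minima of B: B(-2)=-12.
So the global minimum of f is A(-4) + B(-2) + 5 = -128 − 12 + 5 = -135, attained at (-4, -2).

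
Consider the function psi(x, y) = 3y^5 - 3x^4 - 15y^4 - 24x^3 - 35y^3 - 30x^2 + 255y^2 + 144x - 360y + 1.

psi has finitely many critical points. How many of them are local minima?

psi separates as a function of x plus a function of y, so ∇psi=0 decouples.
∂psi/∂x = -12(x - 1)(x + 3)(x + 4) = 0 at x ∈ {-4, -3, 1}; ∂psi/∂y = 15(y - 4)(y - 2)(y - 1)(y + 3) = 0 at y ∈ {-3, 1, 2, 4}.
The Hessian is diagonal: diag(psi_xx, psi_yy). Second derivatives: psi_xx(-4)=-60, psi_xx(-3)=48, psi_xx(1)=-240; psi_yy(-3)=-2100, psi_yy(1)=180, psi_yy(2)=-150, psi_yy(4)=630.
Local minima occur where both diagonal entries positive: (-3, 1), (-3, 4). Count: 2.

2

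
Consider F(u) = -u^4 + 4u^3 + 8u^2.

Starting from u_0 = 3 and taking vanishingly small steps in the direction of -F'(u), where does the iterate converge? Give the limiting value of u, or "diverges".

0

F'(u) = -4u(u - 4)(u + 1), so F'(3) = 48.
Gradient descent moves in the -F' direction, i.e. u is decreasing.
The nearest critical point in that direction is u = 0, where F'' = 16 > 0 (a local minimum). The iterate converges there.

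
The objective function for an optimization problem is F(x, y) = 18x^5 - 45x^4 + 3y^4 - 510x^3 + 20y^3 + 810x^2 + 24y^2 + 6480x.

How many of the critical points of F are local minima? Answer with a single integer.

4

F separates as a function of x plus a function of y, so ∇F=0 decouples.
∂F/∂x = 90(x - 4)(x - 3)(x + 2)(x + 3) = 0 at x ∈ {-3, -2, 3, 4}; ∂F/∂y = 12y(y + 1)(y + 4) = 0 at y ∈ {-4, -1, 0}.
The Hessian is diagonal: diag(F_xx, F_yy). Second derivatives: F_xx(-3)=-3780, F_xx(-2)=2700, F_xx(3)=-2700, F_xx(4)=3780; F_yy(-4)=144, F_yy(-1)=-36, F_yy(0)=48.
Local minima occur where both diagonal entries positive: (-2, -4), (-2, 0), (4, -4), (4, 0). Count: 4.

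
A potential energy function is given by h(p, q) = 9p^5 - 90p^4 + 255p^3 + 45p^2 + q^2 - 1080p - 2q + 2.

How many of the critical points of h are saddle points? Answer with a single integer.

h separates as a function of p plus a function of q, so ∇h=0 decouples.
∂h/∂p = 45(p - 4)(p - 3)(p - 2)(p + 1) = 0 at p ∈ {-1, 2, 3, 4}; ∂h/∂q = 2(q - 1) = 0 at q ∈ {1}.
The Hessian is diagonal: diag(h_pp, h_qq). Second derivatives: h_pp(-1)=-2700, h_pp(2)=270, h_pp(3)=-180, h_pp(4)=450; h_qq(1)=2.
Saddle points occur where the two diagonal entries have opposite signs: (-1, 1), (3, 1). Count: 2.

2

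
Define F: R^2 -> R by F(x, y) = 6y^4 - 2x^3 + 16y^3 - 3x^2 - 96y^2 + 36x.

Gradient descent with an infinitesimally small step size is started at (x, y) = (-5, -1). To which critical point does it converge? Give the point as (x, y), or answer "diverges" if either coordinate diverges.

(-3, -4)

F is separable, so gradient descent decouples: x follows -∂F/∂x, y follows -∂F/∂y.
∂F/∂x = -6(x - 2)(x + 3); at x=-5 this is -84, so x increases.
∂F/∂y = 24y(y - 2)(y + 4); at y=-1 this is 216, so y decreases.
x converges to its nearest critical value -3 (a local min of the x-part); y converges to -4. The iterate converges to (-3, -4).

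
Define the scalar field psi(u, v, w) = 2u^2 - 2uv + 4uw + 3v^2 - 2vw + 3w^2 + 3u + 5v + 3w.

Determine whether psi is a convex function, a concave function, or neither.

psi is quadratic, so its Hessian is the constant matrix H = [[4, -2, 4], [-2, 6, -2], [4, -2, 6]].
Leading principal minors: 4, 20, 40.
All positive ⇒ H ≻ 0 ⇒ convex.

convex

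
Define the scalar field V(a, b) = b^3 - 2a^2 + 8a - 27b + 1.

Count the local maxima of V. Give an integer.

V separates as a function of a plus a function of b, so ∇V=0 decouples.
∂V/∂a = -4(a - 2) = 0 at a ∈ {2}; ∂V/∂b = 3(b - 3)(b + 3) = 0 at b ∈ {-3, 3}.
The Hessian is diagonal: diag(V_aa, V_bb). Second derivatives: V_aa(2)=-4; V_bb(-3)=-18, V_bb(3)=18.
Local maxima occur where both diagonal entries negative: (2, -3). Count: 1.

1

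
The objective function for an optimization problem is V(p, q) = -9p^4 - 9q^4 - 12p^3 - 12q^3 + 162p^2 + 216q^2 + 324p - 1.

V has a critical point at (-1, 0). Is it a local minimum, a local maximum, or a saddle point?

The mixed partial ∂²V/∂p∂q is 0, so the Hessian at any point is diag(V_pp, V_qq) = diag(36(-3p^2 - 2p + 9), 36(-3q^2 - 2q + 12)).
At (-1, 0): H = diag(288, 432).
Both eigenvalues are positive, so H is positive definite: a local minimum.

local minimum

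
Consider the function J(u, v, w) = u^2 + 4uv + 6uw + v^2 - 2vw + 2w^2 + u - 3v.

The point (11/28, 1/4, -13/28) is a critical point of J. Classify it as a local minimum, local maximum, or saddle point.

The Hessian is constant: H = [[2, 4, 6], [4, 2, -2], [6, -2, 4]].
Leading principal minors: Δ₁ = 2, Δ₂ = -12, Δ₃ = -224.
The minors fit neither the all-positive nor the alternating-sign pattern, so H is indefinite: a saddle point.

saddle point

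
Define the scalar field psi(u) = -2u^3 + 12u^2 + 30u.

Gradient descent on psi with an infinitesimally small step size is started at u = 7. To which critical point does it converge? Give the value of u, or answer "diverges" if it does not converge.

diverges

psi'(u) = -6(u - 5)(u + 1), so psi'(7) = -96.
Gradient descent moves in the -psi' direction, i.e. u is increasing.
There is no critical point above u=7, and psi' keeps the same sign, so the iterate runs off to +∞.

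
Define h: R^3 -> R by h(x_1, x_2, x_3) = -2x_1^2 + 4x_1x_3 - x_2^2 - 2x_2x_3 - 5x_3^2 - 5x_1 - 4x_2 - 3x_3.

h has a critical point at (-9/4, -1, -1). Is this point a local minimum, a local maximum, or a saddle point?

local maximum

The Hessian is constant: H = [[-4, 0, 4], [0, -2, -2], [4, -2, -10]].
Leading principal minors: Δ₁ = -4, Δ₂ = 8, Δ₃ = -32.
The minors alternate sign starting negative (−, +, −), so H is negative definite: a local maximum.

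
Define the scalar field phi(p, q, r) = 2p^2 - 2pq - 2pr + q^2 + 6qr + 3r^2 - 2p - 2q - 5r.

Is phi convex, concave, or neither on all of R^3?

phi is quadratic, so its Hessian is the constant matrix H = [[4, -2, -2], [-2, 2, 6], [-2, 6, 6]].
Leading principal minors: 4, 4, -80.
Neither pattern holds ⇒ H is indefinite ⇒ neither convex nor concave.

neither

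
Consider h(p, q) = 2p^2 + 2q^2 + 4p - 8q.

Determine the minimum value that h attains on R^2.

h(p,q) separates as A(p) + B(q), so its minimum is min A + min B.
A'(p) = 4p + 4 vanishes at p ∈ {-1}; B'(q) = 4q - 8 vanishes at q ∈ {2}.
Local minima of A (where A''>0): A(-1)=-2. Local minima of B: B(2)=-8.
So the global minimum of h is A(-1) + B(2) = -2 − 8 = -10, attained at (-1, 2).

-10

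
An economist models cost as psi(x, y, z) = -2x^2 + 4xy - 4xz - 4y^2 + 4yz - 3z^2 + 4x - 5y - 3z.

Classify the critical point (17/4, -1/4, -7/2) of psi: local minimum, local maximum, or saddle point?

local maximum

The Hessian is constant: H = [[-4, 4, -4], [4, -8, 4], [-4, 4, -6]].
Leading principal minors: Δ₁ = -4, Δ₂ = 16, Δ₃ = -32.
The minors alternate sign starting negative (−, +, −), so H is negative definite: a local maximum.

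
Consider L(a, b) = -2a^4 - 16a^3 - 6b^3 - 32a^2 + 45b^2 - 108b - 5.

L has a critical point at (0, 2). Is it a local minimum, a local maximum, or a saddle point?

The mixed partial ∂²L/∂a∂b is 0, so the Hessian at any point is diag(L_aa, L_bb) = diag(-8(3a^2 + 12a + 8), 18(-2b + 5)).
At (0, 2): H = diag(-64, 18).
The eigenvalues have opposite signs, so H is indefinite: a saddle point.

saddle point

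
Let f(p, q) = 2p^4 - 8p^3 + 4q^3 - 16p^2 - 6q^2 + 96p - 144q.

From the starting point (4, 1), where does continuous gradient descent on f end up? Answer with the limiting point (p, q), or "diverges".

f is separable, so gradient descent decouples: p follows -∂f/∂p, q follows -∂f/∂q.
∂f/∂p = 8(p - 3)(p - 2)(p + 2); at p=4 this is 96, so p decreases.
∂f/∂q = 12(q - 4)(q + 3); at q=1 this is -144, so q increases.
p converges to its nearest critical value 3 (a local min of the p-part); q converges to 4. The iterate converges to (3, 4).

(3, 4)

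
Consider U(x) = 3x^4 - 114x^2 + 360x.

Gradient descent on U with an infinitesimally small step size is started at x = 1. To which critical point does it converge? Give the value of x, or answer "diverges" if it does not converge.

-5

U'(x) = 12(x - 3)(x - 2)(x + 5), so U'(1) = 144.
Gradient descent moves in the -U' direction, i.e. x is decreasing.
The nearest critical point in that direction is x = -5, where U'' = 672 > 0 (a local minimum). The iterate converges there.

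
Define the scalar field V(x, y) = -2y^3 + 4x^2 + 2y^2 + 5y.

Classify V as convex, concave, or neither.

neither

The term -2y^3 is cubic, so the Hessian is not constant.
∂²V/∂y² = -12y + 4, which takes both signs as y varies (negative for sufficiently large y). A diagonal entry of the Hessian changing sign means the Hessian is neither positive- nor negative-semidefinite on all of R^2.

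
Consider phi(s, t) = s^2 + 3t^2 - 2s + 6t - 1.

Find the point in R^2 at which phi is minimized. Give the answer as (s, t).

phi(s,t) separates as P(s) + Q(t) − 1, so its minimum is min P + min Q − 1.
P'(s) = 2s - 2 vanishes at s ∈ {1}; Q'(t) = 6(t + 1) vanishes at t ∈ {-1}.
Local minima of P (where P''>0): P(1)=-1. Local minima of Q: Q(-1)=-3.
So the global minimum of phi is P(1) + Q(-1) − 1 = -1 − 3 − 1 = -5, attained at (1, -1).

(1, -1)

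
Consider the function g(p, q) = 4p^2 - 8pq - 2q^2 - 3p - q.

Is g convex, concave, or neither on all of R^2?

neither

g is quadratic, so its Hessian is the constant matrix H = [[8, -8], [-8, -4]].
det(H) = -96, tr(H) = 4.
det(H) < 0, so H is indefinite: neither convex nor concave.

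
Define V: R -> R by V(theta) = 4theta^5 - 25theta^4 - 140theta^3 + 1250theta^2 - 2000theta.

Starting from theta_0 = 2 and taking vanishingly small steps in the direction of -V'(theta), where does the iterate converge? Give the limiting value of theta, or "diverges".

1

V'(theta) = 20(theta - 5)(theta - 4)(theta - 1)(theta + 5), so V'(2) = 840.
Gradient descent moves in the -V' direction, i.e. theta is decreasing.
The nearest critical point in that direction is theta = 1, where V'' = 1440 > 0 (a local minimum). The iterate converges there.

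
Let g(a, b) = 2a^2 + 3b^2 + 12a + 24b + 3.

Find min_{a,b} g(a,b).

g(a,b) separates as P(a) + Q(b) + 3, so its minimum is min P + min Q + 3.
P'(a) = 4a + 12 vanishes at a ∈ {-3}; Q'(b) = 6b + 24 vanishes at b ∈ {-4}.
Local minima of P (where P''>0): P(-3)=-18. Local minima of Q: Q(-4)=-48.
So the global minimum of g is P(-3) + Q(-4) + 3 = -18 − 48 + 3 = -63, attained at (-3, -4).

-63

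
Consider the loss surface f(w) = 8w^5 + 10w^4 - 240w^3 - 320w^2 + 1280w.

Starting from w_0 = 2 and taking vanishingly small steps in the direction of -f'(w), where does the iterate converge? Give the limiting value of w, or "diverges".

4

f'(w) = 40(w - 4)(w - 1)(w + 2)(w + 4), so f'(2) = -1920.
Gradient descent moves in the -f' direction, i.e. w is increasing.
The nearest critical point in that direction is w = 4, where f'' = 5760 > 0 (a local minimum). The iterate converges there.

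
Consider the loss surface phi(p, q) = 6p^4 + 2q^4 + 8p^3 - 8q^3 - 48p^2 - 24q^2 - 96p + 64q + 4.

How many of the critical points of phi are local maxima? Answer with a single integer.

1

phi separates as a function of p plus a function of q, so ∇phi=0 decouples.
∂phi/∂p = 24(p - 2)(p + 1)(p + 2) = 0 at p ∈ {-2, -1, 2}; ∂phi/∂q = 8(q - 4)(q - 1)(q + 2) = 0 at q ∈ {-2, 1, 4}.
The Hessian is diagonal: diag(phi_pp, phi_qq). Second derivatives: phi_pp(-2)=96, phi_pp(-1)=-72, phi_pp(2)=288; phi_qq(-2)=144, phi_qq(1)=-72, phi_qq(4)=144.
Local maxima occur where both diagonal entries negative: (-1, 1). Count: 1.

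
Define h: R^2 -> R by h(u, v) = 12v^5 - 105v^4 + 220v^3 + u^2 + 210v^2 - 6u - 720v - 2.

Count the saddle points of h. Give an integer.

2

h separates as a function of u plus a function of v, so ∇h=0 decouples.
∂h/∂u = 2(u - 3) = 0 at u ∈ {3}; ∂h/∂v = 60(v - 4)(v - 3)(v - 1)(v + 1) = 0 at v ∈ {-1, 1, 3, 4}.
The Hessian is diagonal: diag(h_uu, h_vv). Second derivatives: h_uu(3)=2; h_vv(-1)=-2400, h_vv(1)=720, h_vv(3)=-480, h_vv(4)=900.
Saddle points occur where the two diagonal entries have opposite signs: (3, -1), (3, 3). Count: 2.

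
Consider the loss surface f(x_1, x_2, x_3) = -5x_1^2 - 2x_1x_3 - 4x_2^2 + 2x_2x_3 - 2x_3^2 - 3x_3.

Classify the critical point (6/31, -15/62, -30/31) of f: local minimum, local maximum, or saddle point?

local maximum

The Hessian is constant: H = [[-10, 0, -2], [0, -8, 2], [-2, 2, -4]].
Leading principal minors: Δ₁ = -10, Δ₂ = 80, Δ₃ = -248.
The minors alternate sign starting negative (−, +, −), so H is negative definite: a local maximum.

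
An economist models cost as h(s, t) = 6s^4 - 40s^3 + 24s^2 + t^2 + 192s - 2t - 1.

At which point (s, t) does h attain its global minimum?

(-1, 1)

h(s,t) separates as P(s) + Q(t) − 1, so its minimum is min P + min Q − 1.
P'(s) = 24(s - 4)(s - 2)(s + 1) vanishes at s ∈ {-1, 2, 4}; Q'(t) = 2(t - 1) vanishes at t ∈ {1}.
Local minima of P (where P''>0): P(-1)=-122, P(4)=128. Local minima of Q: Q(1)=-1.
So the global minimum of h is P(-1) + Q(1) − 1 = -122 − 1 − 1 = -124, attained at (-1, 1).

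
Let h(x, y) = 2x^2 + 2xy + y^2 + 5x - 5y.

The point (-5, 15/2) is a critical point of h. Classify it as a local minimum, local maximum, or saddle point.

local minimum

The Hessian of h is constant: H = [[4, 2], [2, 2]].
det(H) = 4·2 − 2² = 4.
det(H) > 0 and tr(H) = 6 > 0, so H is positive definite and the point is a local minimum.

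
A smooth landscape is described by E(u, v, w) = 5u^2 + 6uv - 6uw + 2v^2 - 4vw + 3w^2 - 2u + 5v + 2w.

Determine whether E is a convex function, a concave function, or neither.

convex

E is quadratic, so its Hessian is the constant matrix H = [[10, 6, -6], [6, 4, -4], [-6, -4, 6]].
Leading principal minors: 10, 4, 8.
All positive ⇒ H ≻ 0 ⇒ convex.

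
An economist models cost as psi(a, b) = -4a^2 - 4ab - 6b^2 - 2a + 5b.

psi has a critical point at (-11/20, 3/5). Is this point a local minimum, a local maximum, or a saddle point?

The Hessian of psi is constant: H = [[-8, -4], [-4, -12]].
det(H) = (-8)·(-12) − (-4)² = 80.
det(H) > 0 and tr(H) = -20 < 0, so H is negative definite and the point is a local maximum.

local maximum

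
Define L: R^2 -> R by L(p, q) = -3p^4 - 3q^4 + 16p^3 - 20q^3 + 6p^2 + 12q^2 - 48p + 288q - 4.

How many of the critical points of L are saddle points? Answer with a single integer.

L separates as a function of p plus a function of q, so ∇L=0 decouples.
∂L/∂p = -12(p - 4)(p - 1)(p + 1) = 0 at p ∈ {-1, 1, 4}; ∂L/∂q = -12(q - 2)(q + 3)(q + 4) = 0 at q ∈ {-4, -3, 2}.
The Hessian is diagonal: diag(L_pp, L_qq). Second derivatives: L_pp(-1)=-120, L_pp(1)=72, L_pp(4)=-180; L_qq(-4)=-72, L_qq(-3)=60, L_qq(2)=-360.
Saddle points occur where the two diagonal entries have opposite signs: (-1, -3), (1, -4), (1, 2), (4, -3). Count: 4.

4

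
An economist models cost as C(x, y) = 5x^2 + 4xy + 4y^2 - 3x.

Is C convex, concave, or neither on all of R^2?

C is quadratic, so its Hessian is the constant matrix H = [[10, 4], [4, 8]].
det(H) = 64, tr(H) = 18.
det(H) > 0 and tr(H) > 0, so H is positive definite everywhere: convex.

convex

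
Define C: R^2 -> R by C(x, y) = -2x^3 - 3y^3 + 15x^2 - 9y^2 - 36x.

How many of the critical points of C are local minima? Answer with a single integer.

C separates as a function of x plus a function of y, so ∇C=0 decouples.
∂C/∂x = -6(x - 3)(x - 2) = 0 at x ∈ {2, 3}; ∂C/∂y = -9y(y + 2) = 0 at y ∈ {-2, 0}.
The Hessian is diagonal: diag(C_xx, C_yy). Second derivatives: C_xx(2)=6, C_xx(3)=-6; C_yy(-2)=18, C_yy(0)=-18.
Local minima occur where both diagonal entries positive: (2, -2). Count: 1.

1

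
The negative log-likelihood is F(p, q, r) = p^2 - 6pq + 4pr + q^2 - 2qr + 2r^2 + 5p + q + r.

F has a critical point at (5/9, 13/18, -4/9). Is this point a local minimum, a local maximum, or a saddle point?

saddle point

The Hessian is constant: H = [[2, -6, 4], [-6, 2, -2], [4, -2, 4]].
Leading principal minors: Δ₁ = 2, Δ₂ = -32, Δ₃ = -72.
The minors fit neither the all-positive nor the alternating-sign pattern, so H is indefinite: a saddle point.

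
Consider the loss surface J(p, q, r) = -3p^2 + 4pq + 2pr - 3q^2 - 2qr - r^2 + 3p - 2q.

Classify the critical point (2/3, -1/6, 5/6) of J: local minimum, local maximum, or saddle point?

local maximum

The Hessian is constant: H = [[-6, 4, 2], [4, -6, -2], [2, -2, -2]].
Leading principal minors: Δ₁ = -6, Δ₂ = 20, Δ₃ = -24.
The minors alternate sign starting negative (−, +, −), so H is negative definite: a local maximum.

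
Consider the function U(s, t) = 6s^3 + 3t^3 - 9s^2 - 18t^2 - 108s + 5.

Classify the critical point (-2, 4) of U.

The mixed partial ∂²U/∂s∂t is 0, so the Hessian at any point is diag(U_ss, U_tt) = diag(18(2s - 1), 18(t - 2)).
At (-2, 4): H = diag(-90, 36).
The eigenvalues have opposite signs, so H is indefinite: a saddle point.

saddle point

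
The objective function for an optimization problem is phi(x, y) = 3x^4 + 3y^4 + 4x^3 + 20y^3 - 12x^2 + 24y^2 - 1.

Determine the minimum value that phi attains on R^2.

-161

phi(x,y) separates as P(x) + Q(y) − 1, so its minimum is min P + min Q − 1.
P'(x) = 12x(x - 1)(x + 2) vanishes at x ∈ {-2, 0, 1}; Q'(y) = 12y(y + 1)(y + 4) vanishes at y ∈ {-4, -1, 0}.
Local minima of P (where P''>0): P(-2)=-32, P(1)=-5. Local minima of Q: Q(-4)=-128, Q(0)=0.
So the global minimum of phi is P(-2) + Q(-4) − 1 = -32 − 128 − 1 = -161, attained at (-2, -4).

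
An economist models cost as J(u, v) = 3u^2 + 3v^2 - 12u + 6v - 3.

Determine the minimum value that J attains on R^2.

J(u,v) separates as P(u) + Q(v) − 3, so its minimum is min P + min Q − 3.
P'(u) = 6u - 12 vanishes at u ∈ {2}; Q'(v) = 6v + 6 vanishes at v ∈ {-1}.
Local minima of P (where P''>0): P(2)=-12. Local minima of Q: Q(-1)=-3.
So the global minimum of J is P(2) + Q(-1) − 3 = -12 − 3 − 3 = -18, attained at (2, -1).

-18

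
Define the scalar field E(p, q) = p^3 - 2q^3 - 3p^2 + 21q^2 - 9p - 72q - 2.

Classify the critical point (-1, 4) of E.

The mixed partial ∂²E/∂p∂q is 0, so the Hessian at any point is diag(E_pp, E_qq) = diag(6(p - 1), 6(-2q + 7)).
At (-1, 4): H = diag(-12, -6).
Both eigenvalues are negative, so H is negative definite: a local maximum.

local maximum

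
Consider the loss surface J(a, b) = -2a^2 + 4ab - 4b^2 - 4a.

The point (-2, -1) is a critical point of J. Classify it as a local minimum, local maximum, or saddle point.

The Hessian of J is constant: H = [[-4, 4], [4, -8]].
det(H) = (-4)·(-8) − 4² = 16.
det(H) > 0 and tr(H) = -12 < 0, so H is negative definite and the point is a local maximum.

local maximum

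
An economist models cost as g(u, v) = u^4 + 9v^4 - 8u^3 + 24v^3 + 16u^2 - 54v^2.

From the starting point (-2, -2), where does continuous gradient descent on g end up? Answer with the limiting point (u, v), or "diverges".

(0, -3)

g is separable, so gradient descent decouples: u follows -∂g/∂u, v follows -∂g/∂v.
∂g/∂u = 4u(u - 4)(u - 2); at u=-2 this is -192, so u increases.
∂g/∂v = 36v(v - 1)(v + 3); at v=-2 this is 216, so v decreases.
u converges to its nearest critical value 0 (a local min of the u-part); v converges to -3. The iterate converges to (0, -3).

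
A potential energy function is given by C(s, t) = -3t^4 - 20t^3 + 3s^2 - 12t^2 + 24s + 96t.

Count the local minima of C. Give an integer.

C separates as a function of s plus a function of t, so ∇C=0 decouples.
∂C/∂s = 6(s + 4) = 0 at s ∈ {-4}; ∂C/∂t = -12(t - 1)(t + 2)(t + 4) = 0 at t ∈ {-4, -2, 1}.
The Hessian is diagonal: diag(C_ss, C_tt). Second derivatives: C_ss(-4)=6; C_tt(-4)=-120, C_tt(-2)=72, C_tt(1)=-180.
Local minima occur where both diagonal entries positive: (-4, -2). Count: 1.

1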